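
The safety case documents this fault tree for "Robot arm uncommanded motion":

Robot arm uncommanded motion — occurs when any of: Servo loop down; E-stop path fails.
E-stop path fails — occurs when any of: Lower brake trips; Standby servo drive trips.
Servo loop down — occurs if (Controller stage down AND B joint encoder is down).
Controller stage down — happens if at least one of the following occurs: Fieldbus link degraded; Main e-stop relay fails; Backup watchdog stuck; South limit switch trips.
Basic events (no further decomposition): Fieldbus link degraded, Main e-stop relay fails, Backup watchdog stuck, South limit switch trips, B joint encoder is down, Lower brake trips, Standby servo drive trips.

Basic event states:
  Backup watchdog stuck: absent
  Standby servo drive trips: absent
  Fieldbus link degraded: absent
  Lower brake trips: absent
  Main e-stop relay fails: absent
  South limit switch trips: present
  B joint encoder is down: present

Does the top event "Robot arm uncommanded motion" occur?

Yes

Controller stage down [OR]: Fieldbus link degraded=not, Main e-stop relay fails=not, Backup watchdog stuck=not, South limit switch trips=occurs → at least one input occurs → occurs.
Servo loop down [AND]: Controller stage down=occurs, B joint encoder is down=occurs → all inputs occur → occurs.
E-stop path fails [OR]: Lower brake trips=not, Standby servo drive trips=not → no input occurs → does not occur.
Robot arm uncommanded motion [OR]: Servo loop down=occurs, E-stop path fails=not → at least one input occurs → occurs.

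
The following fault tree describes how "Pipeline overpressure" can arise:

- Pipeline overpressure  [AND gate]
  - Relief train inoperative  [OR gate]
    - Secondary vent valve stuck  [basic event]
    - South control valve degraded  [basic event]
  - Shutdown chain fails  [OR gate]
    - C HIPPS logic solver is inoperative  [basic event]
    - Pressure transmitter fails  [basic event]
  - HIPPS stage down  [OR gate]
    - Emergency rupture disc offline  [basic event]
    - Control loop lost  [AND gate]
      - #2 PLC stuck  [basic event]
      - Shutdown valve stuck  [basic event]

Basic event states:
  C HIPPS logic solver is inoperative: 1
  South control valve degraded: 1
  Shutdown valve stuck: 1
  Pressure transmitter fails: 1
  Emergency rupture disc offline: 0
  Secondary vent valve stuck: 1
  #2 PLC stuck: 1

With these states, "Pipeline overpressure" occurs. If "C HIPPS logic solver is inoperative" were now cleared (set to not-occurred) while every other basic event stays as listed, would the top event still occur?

Yes

Counterfactual: set "C HIPPS logic solver is inoperative" to not occurred.
Relief train inoperative [OR]: Secondary vent valve stuck=occurs, South control valve degraded=occurs → at least one input occurs → occurs.
Shutdown chain fails [OR]: C HIPPS logic solver is inoperative=not, Pressure transmitter fails=occurs → at least one input occurs → occurs.
Control loop lost [AND]: #2 PLC stuck=occurs, Shutdown valve stuck=occurs → all inputs occur → occurs.
HIPPS stage down [OR]: Emergency rupture disc offline=not, Control loop lost=occurs → at least one input occurs → occurs.
Pipeline overpressure [AND]: Relief train inoperative=occurs, Shutdown chain fails=occurs, HIPPS stage down=occurs → all inputs occur → occurs.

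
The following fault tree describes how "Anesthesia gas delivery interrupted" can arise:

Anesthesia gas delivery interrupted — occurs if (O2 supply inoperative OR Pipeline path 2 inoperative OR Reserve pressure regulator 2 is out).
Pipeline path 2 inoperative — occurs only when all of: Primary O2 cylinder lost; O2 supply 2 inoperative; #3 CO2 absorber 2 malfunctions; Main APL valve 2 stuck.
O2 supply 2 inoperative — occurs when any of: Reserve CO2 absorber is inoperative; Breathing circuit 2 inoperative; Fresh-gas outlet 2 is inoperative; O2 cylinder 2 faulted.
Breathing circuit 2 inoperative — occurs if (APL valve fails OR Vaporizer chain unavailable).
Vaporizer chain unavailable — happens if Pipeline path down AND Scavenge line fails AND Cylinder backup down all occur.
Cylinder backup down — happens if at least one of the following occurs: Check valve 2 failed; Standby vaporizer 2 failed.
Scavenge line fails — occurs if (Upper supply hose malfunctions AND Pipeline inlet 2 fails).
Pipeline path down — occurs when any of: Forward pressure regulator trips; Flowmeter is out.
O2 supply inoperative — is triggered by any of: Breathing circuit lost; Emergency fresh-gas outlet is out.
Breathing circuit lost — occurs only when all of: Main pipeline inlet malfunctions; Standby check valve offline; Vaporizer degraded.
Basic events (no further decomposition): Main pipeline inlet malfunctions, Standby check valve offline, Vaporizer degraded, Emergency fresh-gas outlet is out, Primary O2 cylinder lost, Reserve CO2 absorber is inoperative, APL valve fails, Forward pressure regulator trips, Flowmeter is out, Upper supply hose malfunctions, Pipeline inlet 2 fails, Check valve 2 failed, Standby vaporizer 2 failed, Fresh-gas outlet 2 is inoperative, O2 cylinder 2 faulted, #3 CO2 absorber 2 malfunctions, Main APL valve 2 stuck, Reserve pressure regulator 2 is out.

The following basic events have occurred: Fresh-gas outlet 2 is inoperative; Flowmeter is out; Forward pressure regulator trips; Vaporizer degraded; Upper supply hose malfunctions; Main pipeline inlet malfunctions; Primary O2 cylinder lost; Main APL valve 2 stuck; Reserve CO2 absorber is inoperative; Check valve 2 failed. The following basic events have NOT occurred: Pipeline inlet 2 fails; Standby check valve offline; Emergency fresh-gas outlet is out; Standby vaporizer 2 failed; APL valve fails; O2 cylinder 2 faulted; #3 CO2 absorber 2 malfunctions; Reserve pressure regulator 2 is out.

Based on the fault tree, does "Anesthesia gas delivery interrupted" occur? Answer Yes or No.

Breathing circuit lost [AND]: Main pipeline inlet malfunctions=occurs, Standby check valve offline=not, Vaporizer degraded=occurs → not all inputs occur → does not occur.
O2 supply inoperative [OR]: Breathing circuit lost=not, Emergency fresh-gas outlet is out=not → no input occurs → does not occur.
Pipeline path down [OR]: Forward pressure regulator trips=occurs, Flowmeter is out=occurs → at least one input occurs → occurs.
Scavenge line fails [AND]: Upper supply hose malfunctions=occurs, Pipeline inlet 2 fails=not → not all inputs occur → does not occur.
Cylinder backup down [OR]: Check valve 2 failed=occurs, Standby vaporizer 2 failed=not → at least one input occurs → occurs.
Vaporizer chain unavailable [AND]: Pipeline path down=occurs, Scavenge line fails=not, Cylinder backup down=occurs → not all inputs occur → does not occur.
Breathing circuit 2 inoperative [OR]: APL valve fails=not, Vaporizer chain unavailable=not → no input occurs → does not occur.
O2 supply 2 inoperative [OR]: Reserve CO2 absorber is inoperative=occurs, Breathing circuit 2 inoperative=not, Fresh-gas outlet 2 is inoperative=occurs, O2 cylinder 2 faulted=not → at least one input occurs → occurs.
Pipeline path 2 inoperative [AND]: Primary O2 cylinder lost=occurs, O2 supply 2 inoperative=occurs, #3 CO2 absorber 2 malfunctions=not, Main APL valve 2 stuck=occurs → not all inputs occur → does not occur.
Anesthesia gas delivery interrupted [OR]: O2 supply inoperative=not, Pipeline path 2 inoperative=not, Reserve pressure regulator 2 is out=not → no input occurs → does not occur.

No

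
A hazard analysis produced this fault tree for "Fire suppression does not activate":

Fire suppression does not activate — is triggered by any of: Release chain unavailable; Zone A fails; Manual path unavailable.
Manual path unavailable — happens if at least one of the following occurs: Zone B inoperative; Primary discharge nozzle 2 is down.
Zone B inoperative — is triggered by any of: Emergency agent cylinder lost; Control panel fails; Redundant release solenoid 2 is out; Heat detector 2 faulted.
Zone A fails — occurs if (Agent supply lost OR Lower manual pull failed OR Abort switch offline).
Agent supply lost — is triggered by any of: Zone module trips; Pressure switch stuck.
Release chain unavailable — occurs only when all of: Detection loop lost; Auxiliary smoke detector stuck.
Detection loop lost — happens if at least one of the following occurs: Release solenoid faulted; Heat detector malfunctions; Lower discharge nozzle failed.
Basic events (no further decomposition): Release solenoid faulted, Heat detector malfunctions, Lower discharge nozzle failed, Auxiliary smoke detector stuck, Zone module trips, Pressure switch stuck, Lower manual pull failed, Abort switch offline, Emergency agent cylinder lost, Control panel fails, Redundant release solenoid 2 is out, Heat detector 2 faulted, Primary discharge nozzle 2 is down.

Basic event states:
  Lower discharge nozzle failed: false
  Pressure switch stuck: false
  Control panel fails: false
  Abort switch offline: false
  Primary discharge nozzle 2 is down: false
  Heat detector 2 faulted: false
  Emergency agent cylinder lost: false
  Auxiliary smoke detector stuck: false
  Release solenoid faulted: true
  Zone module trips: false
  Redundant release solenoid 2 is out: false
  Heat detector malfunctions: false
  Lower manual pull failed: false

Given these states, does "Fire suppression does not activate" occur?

Detection loop lost [OR]: Release solenoid faulted=occurs, Heat detector malfunctions=not, Lower discharge nozzle failed=not → at least one input occurs → occurs.
Release chain unavailable [AND]: Detection loop lost=occurs, Auxiliary smoke detector stuck=not → not all inputs occur → does not occur.
Agent supply lost [OR]: Zone module trips=not, Pressure switch stuck=not → no input occurs → does not occur.
Zone A fails [OR]: Agent supply lost=not, Lower manual pull failed=not, Abort switch offline=not → no input occurs → does not occur.
Zone B inoperative [OR]: Emergency agent cylinder lost=not, Control panel fails=not, Redundant release solenoid 2 is out=not, Heat detector 2 faulted=not → no input occurs → does not occur.
Manual path unavailable [OR]: Zone B inoperative=not, Primary discharge nozzle 2 is down=not → no input occurs → does not occur.
Fire suppression does not activate [OR]: Release chain unavailable=not, Zone A fails=not, Manual path unavailable=not → no input occurs → does not occur.

No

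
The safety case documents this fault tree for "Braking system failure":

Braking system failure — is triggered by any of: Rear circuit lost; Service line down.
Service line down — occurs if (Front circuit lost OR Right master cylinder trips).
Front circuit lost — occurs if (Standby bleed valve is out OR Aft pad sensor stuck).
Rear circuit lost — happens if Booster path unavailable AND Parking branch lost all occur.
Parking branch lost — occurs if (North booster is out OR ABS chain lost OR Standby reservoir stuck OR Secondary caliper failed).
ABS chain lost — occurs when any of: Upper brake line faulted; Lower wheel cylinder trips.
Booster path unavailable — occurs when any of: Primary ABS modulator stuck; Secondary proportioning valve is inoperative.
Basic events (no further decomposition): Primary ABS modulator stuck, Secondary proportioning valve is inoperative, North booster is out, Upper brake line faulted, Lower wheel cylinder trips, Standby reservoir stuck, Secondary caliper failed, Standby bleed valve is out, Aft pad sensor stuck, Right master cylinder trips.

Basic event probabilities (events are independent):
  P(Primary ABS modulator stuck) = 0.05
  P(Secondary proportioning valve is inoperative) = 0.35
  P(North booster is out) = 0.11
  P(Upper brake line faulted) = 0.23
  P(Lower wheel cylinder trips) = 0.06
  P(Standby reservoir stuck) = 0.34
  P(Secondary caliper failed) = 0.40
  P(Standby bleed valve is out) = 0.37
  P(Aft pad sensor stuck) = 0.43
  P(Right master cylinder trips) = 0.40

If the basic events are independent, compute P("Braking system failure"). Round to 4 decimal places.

0.8459

P(Booster path unavailable) [OR] = 1 − (1−0.05) × (1−0.35) = 0.382500
P(ABS chain lost) [OR] = 1 − (1−0.23) × (1−0.06) = 0.276200
P(Parking branch lost) [OR] = 1 − (1−0.11) × (1−0.276200) × (1−0.34) × (1−0.40) = 0.744904
P(Rear circuit lost) [AND] = 0.382500 × 0.744904 = 0.284926
P(Front circuit lost) [OR] = 1 − (1−0.37) × (1−0.43) = 0.640900
P(Service line down) [OR] = 1 − (1−0.640900) × (1−0.40) = 0.784540
P(Braking system failure) [OR] = 1 − (1−0.284926) × (1−0.784540) = 0.845930
Rounded to 4 decimal places: P(Braking system failure) ≈ 0.8459.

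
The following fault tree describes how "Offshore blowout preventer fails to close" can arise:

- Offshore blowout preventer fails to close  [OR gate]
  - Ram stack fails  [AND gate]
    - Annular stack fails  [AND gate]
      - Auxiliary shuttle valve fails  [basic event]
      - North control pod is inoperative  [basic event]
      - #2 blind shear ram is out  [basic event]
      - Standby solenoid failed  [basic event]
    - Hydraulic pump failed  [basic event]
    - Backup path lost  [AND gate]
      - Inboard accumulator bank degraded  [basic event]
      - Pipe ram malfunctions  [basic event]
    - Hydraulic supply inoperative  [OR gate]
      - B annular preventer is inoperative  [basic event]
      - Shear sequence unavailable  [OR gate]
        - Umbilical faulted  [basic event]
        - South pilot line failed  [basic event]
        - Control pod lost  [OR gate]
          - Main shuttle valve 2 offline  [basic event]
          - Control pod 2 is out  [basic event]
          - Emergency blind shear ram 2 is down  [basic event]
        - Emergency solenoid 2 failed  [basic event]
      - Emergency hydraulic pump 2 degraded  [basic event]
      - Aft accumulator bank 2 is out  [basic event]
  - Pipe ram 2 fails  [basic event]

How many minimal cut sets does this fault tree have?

10

Annular stack fails [AND]: one cut set from each child combined → 1 × 1 × 1 × 1 = 1 cut set(s).
Backup path lost [AND]: one cut set from each child combined → 1 × 1 = 1 cut set(s).
Control pod lost [OR]: union of children's cut sets → 3 cut set(s).
Shear sequence unavailable [OR]: union of children's cut sets → 6 cut set(s).
Hydraulic supply inoperative [OR]: union of children's cut sets → 9 cut set(s).
Ram stack fails [AND]: one cut set from each child combined → 1 × 1 × 1 × 9 = 9 cut set(s).
Offshore blowout preventer fails to close [OR]: union of children's cut sets → 10 cut set(s).
Minimal cut sets: {#2 blind shear ram is out, Auxiliary shuttle valve fails, B annular preventer is inoperative, Hydraulic pump failed, Inboard accumulator bank degraded, North control pod is inoperative, Pipe ram malfunctions, Standby solenoid failed}; {#2 blind shear ram is out, Auxiliary shuttle valve fails, Hydraulic pump failed, Inboard accumulator bank degraded, North control pod is inoperative, Pipe ram malfunctions, Standby solenoid failed, Umbilical faulted}; {#2 blind shear ram is out, Auxiliary shuttle valve fails, Hydraulic pump failed, Inboard accumulator bank degraded, North control pod is inoperative, Pipe ram malfunctions, South pilot line failed, Standby solenoid failed}; {#2 blind shear ram is out, Auxiliary shuttle valve fails, Hydraulic pump failed, Inboard accumulator bank degraded, Main shuttle valve 2 offline, North control pod is inoperative, Pipe ram malfunctions, Standby solenoid failed}; {#2 blind shear ram is out, Auxiliary shuttle valve fails, Control pod 2 is out, Hydraulic pump failed, Inboard accumulator bank degraded, North control pod is inoperative, Pipe ram malfunctions, Standby solenoid failed}; {#2 blind shear ram is out, Auxiliary shuttle valve fails, Emergency blind shear ram 2 is down, Hydraulic pump failed, Inboard accumulator bank degraded, North control pod is inoperative, Pipe ram malfunctions, Standby solenoid failed}; {#2 blind shear ram is out, Auxiliary shuttle valve fails, Emergency solenoid 2 failed, Hydraulic pump failed, Inboard accumulator bank degraded, North control pod is inoperative, Pipe ram malfunctions, Standby solenoid failed}; {#2 blind shear ram is out, Auxiliary shuttle valve fails, Emergency hydraulic pump 2 degraded, Hydraulic pump failed, Inboard accumulator bank degraded, North control pod is inoperative, Pipe ram malfunctions, Standby solenoid failed}; {#2 blind shear ram is out, Aft accumulator bank 2 is out, Auxiliary shuttle valve fails, Hydraulic pump failed, Inboard accumulator bank degraded, North control pod is inoperative, Pipe ram malfunctions, Standby solenoid failed}; {Pipe ram 2 fails}.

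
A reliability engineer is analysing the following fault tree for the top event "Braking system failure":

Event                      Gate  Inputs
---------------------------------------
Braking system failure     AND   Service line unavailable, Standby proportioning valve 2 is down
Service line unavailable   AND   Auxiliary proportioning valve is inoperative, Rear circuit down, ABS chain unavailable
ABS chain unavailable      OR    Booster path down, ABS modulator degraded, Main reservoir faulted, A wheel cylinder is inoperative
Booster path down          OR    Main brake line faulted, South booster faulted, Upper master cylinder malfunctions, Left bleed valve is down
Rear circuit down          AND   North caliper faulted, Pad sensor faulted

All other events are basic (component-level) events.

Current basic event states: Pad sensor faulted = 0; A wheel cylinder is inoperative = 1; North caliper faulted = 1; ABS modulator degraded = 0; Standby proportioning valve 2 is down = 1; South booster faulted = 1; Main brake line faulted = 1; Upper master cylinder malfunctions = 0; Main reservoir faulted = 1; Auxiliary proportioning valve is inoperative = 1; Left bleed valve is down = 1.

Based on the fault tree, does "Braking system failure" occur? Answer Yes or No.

No

Rear circuit down [AND]: North caliper faulted=occurs, Pad sensor faulted=not → not all inputs occur → does not occur.
Booster path down [OR]: Main brake line faulted=occurs, South booster faulted=occurs, Upper master cylinder malfunctions=not, Left bleed valve is down=occurs → at least one input occurs → occurs.
ABS chain unavailable [OR]: Booster path down=occurs, ABS modulator degraded=not, Main reservoir faulted=occurs, A wheel cylinder is inoperative=occurs → at least one input occurs → occurs.
Service line unavailable [AND]: Auxiliary proportioning valve is inoperative=occurs, Rear circuit down=not, ABS chain unavailable=occurs → not all inputs occur → does not occur.
Braking system failure [AND]: Service line unavailable=not, Standby proportioning valve 2 is down=occurs → not all inputs occur → does not occur.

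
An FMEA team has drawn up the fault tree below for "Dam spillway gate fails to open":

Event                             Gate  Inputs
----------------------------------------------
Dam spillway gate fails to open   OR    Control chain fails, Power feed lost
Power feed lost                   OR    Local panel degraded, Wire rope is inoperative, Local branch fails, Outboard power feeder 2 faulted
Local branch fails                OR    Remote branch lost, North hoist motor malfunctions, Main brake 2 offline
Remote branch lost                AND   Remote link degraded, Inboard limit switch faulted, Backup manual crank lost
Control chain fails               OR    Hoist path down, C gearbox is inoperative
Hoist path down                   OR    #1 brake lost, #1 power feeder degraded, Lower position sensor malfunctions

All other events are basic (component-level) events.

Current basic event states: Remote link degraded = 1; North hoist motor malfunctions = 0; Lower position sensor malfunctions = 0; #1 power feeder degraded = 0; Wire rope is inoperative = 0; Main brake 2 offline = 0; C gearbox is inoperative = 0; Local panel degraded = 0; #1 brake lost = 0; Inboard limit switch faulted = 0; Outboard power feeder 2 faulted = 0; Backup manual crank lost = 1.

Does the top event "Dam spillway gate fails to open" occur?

Hoist path down [OR]: #1 brake lost=not, #1 power feeder degraded=not, Lower position sensor malfunctions=not → no input occurs → does not occur.
Control chain fails [OR]: Hoist path down=not, C gearbox is inoperative=not → no input occurs → does not occur.
Remote branch lost [AND]: Remote link degraded=occurs, Inboard limit switch faulted=not, Backup manual crank lost=occurs → not all inputs occur → does not occur.
Local branch fails [OR]: Remote branch lost=not, North hoist motor malfunctions=not, Main brake 2 offline=not → no input occurs → does not occur.
Power feed lost [OR]: Local panel degraded=not, Wire rope is inoperative=not, Local branch fails=not, Outboard power feeder 2 faulted=not → no input occurs → does not occur.
Dam spillway gate fails to open [OR]: Control chain fails=not, Power feed lost=not → no input occurs → does not occur.

No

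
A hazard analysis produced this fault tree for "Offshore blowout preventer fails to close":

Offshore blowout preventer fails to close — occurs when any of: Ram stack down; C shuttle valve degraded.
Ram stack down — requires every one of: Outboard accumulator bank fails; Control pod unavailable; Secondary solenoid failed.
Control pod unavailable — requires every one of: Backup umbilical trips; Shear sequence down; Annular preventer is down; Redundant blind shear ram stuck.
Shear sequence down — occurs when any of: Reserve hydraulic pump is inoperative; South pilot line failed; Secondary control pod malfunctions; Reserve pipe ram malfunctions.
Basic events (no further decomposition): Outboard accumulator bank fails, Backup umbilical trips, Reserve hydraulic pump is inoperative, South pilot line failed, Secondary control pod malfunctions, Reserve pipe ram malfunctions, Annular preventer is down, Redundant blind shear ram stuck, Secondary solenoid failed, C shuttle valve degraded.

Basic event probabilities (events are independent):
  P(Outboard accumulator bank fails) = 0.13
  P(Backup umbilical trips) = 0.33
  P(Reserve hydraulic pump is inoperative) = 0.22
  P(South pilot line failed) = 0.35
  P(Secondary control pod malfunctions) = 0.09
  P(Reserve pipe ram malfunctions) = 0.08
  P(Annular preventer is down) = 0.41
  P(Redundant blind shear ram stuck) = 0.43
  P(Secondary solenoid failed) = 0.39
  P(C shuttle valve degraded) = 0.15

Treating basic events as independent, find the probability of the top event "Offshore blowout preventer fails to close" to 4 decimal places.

0.1514

P(Shear sequence down) [OR] = 1 − (1−0.22) × (1−0.35) × (1−0.09) × (1−0.08) = 0.575540
P(Control pod unavailable) [AND] = 0.33 × 0.575540 × 0.41 × 0.43 = 0.033484
P(Ram stack down) [AND] = 0.13 × 0.033484 × 0.39 = 0.001698
P(Offshore blowout preventer fails to close) [OR] = 1 − (1−0.001698) × (1−0.15) = 0.151443
Rounded to 4 decimal places: P(Offshore blowout preventer fails to close) ≈ 0.1514.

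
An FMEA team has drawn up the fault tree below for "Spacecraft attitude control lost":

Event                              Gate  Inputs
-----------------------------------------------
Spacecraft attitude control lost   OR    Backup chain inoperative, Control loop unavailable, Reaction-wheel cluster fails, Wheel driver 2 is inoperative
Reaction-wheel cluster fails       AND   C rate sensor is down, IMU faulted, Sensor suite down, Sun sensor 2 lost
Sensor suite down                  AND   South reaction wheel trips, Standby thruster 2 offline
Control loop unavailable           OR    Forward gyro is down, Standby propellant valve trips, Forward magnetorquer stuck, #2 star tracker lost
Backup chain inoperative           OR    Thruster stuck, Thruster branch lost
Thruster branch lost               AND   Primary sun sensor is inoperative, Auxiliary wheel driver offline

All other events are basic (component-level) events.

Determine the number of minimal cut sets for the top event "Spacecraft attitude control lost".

8

Thruster branch lost [AND]: one cut set from each child combined → 1 × 1 = 1 cut set(s).
Backup chain inoperative [OR]: union of children's cut sets → 2 cut set(s).
Control loop unavailable [OR]: union of children's cut sets → 4 cut set(s).
Sensor suite down [AND]: one cut set from each child combined → 1 × 1 = 1 cut set(s).
Reaction-wheel cluster fails [AND]: one cut set from each child combined → 1 × 1 × 1 × 1 = 1 cut set(s).
Spacecraft attitude control lost [OR]: union of children's cut sets → 8 cut set(s).
Minimal cut sets: {Thruster stuck}; {Auxiliary wheel driver offline, Primary sun sensor is inoperative}; {Forward gyro is down}; {Standby propellant valve trips}; {Forward magnetorquer stuck}; {#2 star tracker lost}; {C rate sensor is down, IMU faulted, South reaction wheel trips, Standby thruster 2 offline, Sun sensor 2 lost}; {Wheel driver 2 is inoperative}.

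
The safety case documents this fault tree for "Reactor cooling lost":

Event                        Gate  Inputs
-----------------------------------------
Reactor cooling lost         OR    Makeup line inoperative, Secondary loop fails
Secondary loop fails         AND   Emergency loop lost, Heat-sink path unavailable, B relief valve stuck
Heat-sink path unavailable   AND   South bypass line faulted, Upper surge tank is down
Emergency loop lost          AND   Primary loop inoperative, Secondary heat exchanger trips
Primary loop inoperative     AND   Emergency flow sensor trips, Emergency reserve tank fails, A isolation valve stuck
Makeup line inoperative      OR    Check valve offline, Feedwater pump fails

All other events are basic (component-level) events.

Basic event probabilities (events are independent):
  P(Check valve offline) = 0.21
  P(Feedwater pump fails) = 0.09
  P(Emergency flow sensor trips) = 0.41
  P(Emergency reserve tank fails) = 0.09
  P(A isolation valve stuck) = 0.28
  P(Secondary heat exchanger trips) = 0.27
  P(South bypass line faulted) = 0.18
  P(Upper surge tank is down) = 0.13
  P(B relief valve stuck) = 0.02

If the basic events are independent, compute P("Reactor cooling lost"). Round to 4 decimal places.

P(Makeup line inoperative) [OR] = 1 − (1−0.21) × (1−0.09) = 0.281100
P(Primary loop inoperative) [AND] = 0.41 × 0.09 × 0.28 = 0.010332
P(Emergency loop lost) [AND] = 0.010332 × 0.27 = 0.002790
P(Heat-sink path unavailable) [AND] = 0.18 × 0.13 = 0.023400
P(Secondary loop fails) [AND] = 0.002790 × 0.023400 × 0.02 = 0.000001
P(Reactor cooling lost) [OR] = 1 − (1−0.281100) × (1−0.000001) = 0.281101
Rounded to 4 decimal places: P(Reactor cooling lost) ≈ 0.2811.

0.2811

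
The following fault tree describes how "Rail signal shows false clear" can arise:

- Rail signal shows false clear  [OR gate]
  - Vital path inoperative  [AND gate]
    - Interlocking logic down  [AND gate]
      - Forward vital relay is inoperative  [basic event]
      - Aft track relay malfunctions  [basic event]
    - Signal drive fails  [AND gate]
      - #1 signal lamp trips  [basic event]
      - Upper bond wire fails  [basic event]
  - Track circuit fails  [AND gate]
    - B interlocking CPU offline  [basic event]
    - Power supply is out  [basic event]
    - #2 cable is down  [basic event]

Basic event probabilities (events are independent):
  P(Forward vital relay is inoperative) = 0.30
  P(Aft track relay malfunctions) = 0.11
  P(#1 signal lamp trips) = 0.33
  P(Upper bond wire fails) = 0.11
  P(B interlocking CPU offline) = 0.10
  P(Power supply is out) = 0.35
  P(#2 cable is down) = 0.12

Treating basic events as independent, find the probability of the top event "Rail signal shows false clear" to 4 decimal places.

P(Interlocking logic down) [AND] = 0.30 × 0.11 = 0.033000
P(Signal drive fails) [AND] = 0.33 × 0.11 = 0.036300
P(Vital path inoperative) [AND] = 0.033000 × 0.036300 = 0.001198
P(Track circuit fails) [AND] = 0.10 × 0.35 × 0.12 = 0.004200
P(Rail signal shows false clear) [OR] = 1 − (1−0.001198) × (1−0.004200) = 0.005393
Rounded to 4 decimal places: P(Rail signal shows false clear) ≈ 0.0054.

0.0054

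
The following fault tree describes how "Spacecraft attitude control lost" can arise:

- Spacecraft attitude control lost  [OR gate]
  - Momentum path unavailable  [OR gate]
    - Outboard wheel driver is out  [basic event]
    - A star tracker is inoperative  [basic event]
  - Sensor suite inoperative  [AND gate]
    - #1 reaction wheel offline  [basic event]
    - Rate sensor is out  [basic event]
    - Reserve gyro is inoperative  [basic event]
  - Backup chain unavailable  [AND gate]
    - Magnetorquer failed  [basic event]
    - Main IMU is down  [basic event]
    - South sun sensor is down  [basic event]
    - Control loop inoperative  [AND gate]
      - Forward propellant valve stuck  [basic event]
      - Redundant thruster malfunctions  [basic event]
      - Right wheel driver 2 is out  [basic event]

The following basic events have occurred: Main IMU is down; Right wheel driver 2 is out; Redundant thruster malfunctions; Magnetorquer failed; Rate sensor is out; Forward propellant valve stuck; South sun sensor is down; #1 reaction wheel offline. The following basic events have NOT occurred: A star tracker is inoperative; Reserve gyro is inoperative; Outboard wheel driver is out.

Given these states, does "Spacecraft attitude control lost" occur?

Momentum path unavailable [OR]: Outboard wheel driver is out=not, A star tracker is inoperative=not → no input occurs → does not occur.
Sensor suite inoperative [AND]: #1 reaction wheel offline=occurs, Rate sensor is out=occurs, Reserve gyro is inoperative=not → not all inputs occur → does not occur.
Control loop inoperative [AND]: Forward propellant valve stuck=occurs, Redundant thruster malfunctions=occurs, Right wheel driver 2 is out=occurs → all inputs occur → occurs.
Backup chain unavailable [AND]: Magnetorquer failed=occurs, Main IMU is down=occurs, South sun sensor is down=occurs, Control loop inoperative=occurs → all inputs occur → occurs.
Spacecraft attitude control lost [OR]: Momentum path unavailable=not, Sensor suite inoperative=not, Backup chain unavailable=occurs → at least one input occurs → occurs.

Yes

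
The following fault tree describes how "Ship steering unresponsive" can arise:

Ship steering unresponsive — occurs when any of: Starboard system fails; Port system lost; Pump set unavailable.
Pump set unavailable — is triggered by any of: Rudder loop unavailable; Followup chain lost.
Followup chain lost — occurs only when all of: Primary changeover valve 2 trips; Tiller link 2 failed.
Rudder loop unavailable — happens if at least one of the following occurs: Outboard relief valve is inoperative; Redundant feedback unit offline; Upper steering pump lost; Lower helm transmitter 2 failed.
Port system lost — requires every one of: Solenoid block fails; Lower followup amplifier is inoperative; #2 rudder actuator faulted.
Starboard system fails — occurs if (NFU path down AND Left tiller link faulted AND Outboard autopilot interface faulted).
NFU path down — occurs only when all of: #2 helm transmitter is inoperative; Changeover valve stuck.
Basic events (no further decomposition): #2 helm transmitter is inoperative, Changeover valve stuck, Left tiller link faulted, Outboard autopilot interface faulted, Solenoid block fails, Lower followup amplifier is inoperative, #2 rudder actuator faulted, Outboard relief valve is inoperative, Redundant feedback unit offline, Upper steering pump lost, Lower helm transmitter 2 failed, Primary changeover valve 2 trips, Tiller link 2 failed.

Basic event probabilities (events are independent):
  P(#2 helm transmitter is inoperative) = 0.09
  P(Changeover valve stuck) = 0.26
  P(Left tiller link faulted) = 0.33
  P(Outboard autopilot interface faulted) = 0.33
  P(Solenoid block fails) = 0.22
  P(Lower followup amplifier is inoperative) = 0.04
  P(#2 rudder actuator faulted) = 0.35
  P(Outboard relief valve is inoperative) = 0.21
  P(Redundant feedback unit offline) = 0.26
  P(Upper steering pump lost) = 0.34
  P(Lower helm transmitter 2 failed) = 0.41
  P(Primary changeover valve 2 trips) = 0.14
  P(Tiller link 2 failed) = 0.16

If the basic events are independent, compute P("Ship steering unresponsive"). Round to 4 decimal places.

P(NFU path down) [AND] = 0.09 × 0.26 = 0.023400
P(Starboard system fails) [AND] = 0.023400 × 0.33 × 0.33 = 0.002548
P(Port system lost) [AND] = 0.22 × 0.04 × 0.35 = 0.003080
P(Rudder loop unavailable) [OR] = 1 − (1−0.21) × (1−0.26) × (1−0.34) × (1−0.41) = 0.772357
P(Followup chain lost) [AND] = 0.14 × 0.16 = 0.022400
P(Pump set unavailable) [OR] = 1 − (1−0.772357) × (1−0.022400) = 0.777456
P(Ship steering unresponsive) [OR] = 1 − (1−0.002548) × (1−0.003080) × (1−0.777456) = 0.778707
Rounded to 4 decimal places: P(Ship steering unresponsive) ≈ 0.7787.

0.7787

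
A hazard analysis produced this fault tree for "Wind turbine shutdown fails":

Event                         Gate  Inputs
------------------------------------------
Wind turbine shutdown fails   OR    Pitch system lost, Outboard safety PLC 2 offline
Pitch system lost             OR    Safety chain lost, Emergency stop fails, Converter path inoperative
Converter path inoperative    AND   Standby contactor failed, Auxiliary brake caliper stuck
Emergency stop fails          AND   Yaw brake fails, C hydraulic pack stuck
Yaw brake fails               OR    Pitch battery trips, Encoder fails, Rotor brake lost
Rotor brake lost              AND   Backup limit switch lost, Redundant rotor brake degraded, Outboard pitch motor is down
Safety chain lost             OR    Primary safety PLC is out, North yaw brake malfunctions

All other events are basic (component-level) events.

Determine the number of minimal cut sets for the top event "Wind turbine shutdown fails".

Safety chain lost [OR]: union of children's cut sets → 2 cut set(s).
Rotor brake lost [AND]: one cut set from each child combined → 1 × 1 × 1 = 1 cut set(s).
Yaw brake fails [OR]: union of children's cut sets → 3 cut set(s).
Emergency stop fails [AND]: one cut set from each child combined → 3 × 1 = 3 cut set(s).
Converter path inoperative [AND]: one cut set from each child combined → 1 × 1 = 1 cut set(s).
Pitch system lost [OR]: union of children's cut sets → 6 cut set(s).
Wind turbine shutdown fails [OR]: union of children's cut sets → 7 cut set(s).
Minimal cut sets: {Primary safety PLC is out}; {North yaw brake malfunctions}; {C hydraulic pack stuck, Pitch battery trips}; {C hydraulic pack stuck, Encoder fails}; {Backup limit switch lost, C hydraulic pack stuck, Outboard pitch motor is down, Redundant rotor brake degraded}; {Auxiliary brake caliper stuck, Standby contactor failed}; {Outboard safety PLC 2 offline}.

7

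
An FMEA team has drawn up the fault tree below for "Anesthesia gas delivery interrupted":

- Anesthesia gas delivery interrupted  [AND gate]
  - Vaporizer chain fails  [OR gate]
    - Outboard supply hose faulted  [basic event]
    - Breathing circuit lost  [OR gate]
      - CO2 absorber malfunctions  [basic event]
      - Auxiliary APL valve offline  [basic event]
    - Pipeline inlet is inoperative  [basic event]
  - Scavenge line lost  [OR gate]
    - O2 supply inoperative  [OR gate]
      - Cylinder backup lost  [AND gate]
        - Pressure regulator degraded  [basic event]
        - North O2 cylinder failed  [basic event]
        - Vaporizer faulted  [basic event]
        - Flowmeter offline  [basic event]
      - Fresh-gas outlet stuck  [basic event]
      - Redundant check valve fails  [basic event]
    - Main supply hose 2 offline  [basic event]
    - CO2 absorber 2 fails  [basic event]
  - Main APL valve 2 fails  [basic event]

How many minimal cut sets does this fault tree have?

Breathing circuit lost [OR]: union of children's cut sets → 2 cut set(s).
Vaporizer chain fails [OR]: union of children's cut sets → 4 cut set(s).
Cylinder backup lost [AND]: one cut set from each child combined → 1 × 1 × 1 × 1 = 1 cut set(s).
O2 supply inoperative [OR]: union of children's cut sets → 3 cut set(s).
Scavenge line lost [OR]: union of children's cut sets → 5 cut set(s).
Anesthesia gas delivery interrupted [AND]: one cut set from each child combined → 4 × 5 × 1 = 20 cut set(s).

20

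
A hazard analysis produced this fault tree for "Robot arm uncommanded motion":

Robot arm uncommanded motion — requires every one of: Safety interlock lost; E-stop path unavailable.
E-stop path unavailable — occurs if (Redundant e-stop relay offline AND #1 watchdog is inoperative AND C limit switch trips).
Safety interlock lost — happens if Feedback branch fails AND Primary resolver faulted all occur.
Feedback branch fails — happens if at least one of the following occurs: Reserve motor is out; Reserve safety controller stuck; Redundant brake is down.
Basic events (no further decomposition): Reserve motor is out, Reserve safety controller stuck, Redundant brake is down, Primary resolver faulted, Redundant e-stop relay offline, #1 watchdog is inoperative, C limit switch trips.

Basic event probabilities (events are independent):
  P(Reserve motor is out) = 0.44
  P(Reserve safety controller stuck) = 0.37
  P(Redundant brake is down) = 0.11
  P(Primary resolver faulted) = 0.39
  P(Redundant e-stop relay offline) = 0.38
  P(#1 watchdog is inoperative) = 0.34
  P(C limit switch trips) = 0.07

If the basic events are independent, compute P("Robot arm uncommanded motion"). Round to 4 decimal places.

P(Feedback branch fails) [OR] = 1 − (1−0.44) × (1−0.37) × (1−0.11) = 0.686008
P(Safety interlock lost) [AND] = 0.686008 × 0.39 = 0.267543
P(E-stop path unavailable) [AND] = 0.38 × 0.34 × 0.07 = 0.009044
P(Robot arm uncommanded motion) [AND] = 0.267543 × 0.009044 = 0.002420
Rounded to 4 decimal places: P(Robot arm uncommanded motion) ≈ 0.0024.

0.0024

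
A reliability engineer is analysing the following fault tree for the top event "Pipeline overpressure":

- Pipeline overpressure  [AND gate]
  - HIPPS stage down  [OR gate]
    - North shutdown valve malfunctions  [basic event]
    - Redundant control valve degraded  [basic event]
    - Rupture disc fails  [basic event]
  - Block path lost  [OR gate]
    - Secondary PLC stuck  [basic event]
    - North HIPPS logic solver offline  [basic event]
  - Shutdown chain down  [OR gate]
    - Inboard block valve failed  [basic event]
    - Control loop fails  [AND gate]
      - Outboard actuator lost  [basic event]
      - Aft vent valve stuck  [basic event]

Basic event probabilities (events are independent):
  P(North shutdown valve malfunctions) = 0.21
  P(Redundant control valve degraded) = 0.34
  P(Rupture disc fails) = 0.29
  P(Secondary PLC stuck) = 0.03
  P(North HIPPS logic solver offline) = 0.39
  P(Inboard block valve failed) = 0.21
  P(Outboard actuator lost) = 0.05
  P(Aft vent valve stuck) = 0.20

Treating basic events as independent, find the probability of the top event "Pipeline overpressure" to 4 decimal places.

P(HIPPS stage down) [OR] = 1 − (1−0.21) × (1−0.34) × (1−0.29) = 0.629806
P(Block path lost) [OR] = 1 − (1−0.03) × (1−0.39) = 0.408300
P(Control loop fails) [AND] = 0.05 × 0.20 = 0.010000
P(Shutdown chain down) [OR] = 1 − (1−0.21) × (1−0.010000) = 0.217900
P(Pipeline overpressure) [AND] = 0.629806 × 0.408300 × 0.217900 = 0.056033
Rounded to 4 decimal places: P(Pipeline overpressure) ≈ 0.0560.

0.0560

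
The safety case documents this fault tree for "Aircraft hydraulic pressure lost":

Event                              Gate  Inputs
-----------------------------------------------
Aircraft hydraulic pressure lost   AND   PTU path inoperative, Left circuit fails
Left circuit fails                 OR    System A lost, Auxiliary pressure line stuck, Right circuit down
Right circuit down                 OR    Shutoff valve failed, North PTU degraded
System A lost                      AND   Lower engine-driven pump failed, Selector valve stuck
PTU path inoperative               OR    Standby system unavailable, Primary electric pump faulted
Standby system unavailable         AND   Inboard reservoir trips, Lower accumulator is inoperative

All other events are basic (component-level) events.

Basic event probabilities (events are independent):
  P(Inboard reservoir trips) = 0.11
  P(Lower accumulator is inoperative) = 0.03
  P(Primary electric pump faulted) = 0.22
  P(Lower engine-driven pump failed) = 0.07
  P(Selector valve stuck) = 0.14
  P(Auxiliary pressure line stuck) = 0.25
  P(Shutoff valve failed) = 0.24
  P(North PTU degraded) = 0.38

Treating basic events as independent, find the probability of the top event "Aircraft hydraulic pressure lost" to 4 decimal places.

P(Standby system unavailable) [AND] = 0.11 × 0.03 = 0.003300
P(PTU path inoperative) [OR] = 1 − (1−0.003300) × (1−0.22) = 0.222574
P(System A lost) [AND] = 0.07 × 0.14 = 0.009800
P(Right circuit down) [OR] = 1 − (1−0.24) × (1−0.38) = 0.528800
P(Left circuit fails) [OR] = 1 − (1−0.009800) × (1−0.25) × (1−0.528800) = 0.650063
P(Aircraft hydraulic pressure lost) [AND] = 0.222574 × 0.650063 = 0.144687
Rounded to 4 decimal places: P(Aircraft hydraulic pressure lost) ≈ 0.1447.

0.1447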